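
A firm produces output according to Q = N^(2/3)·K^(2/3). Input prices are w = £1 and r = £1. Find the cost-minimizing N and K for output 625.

Cost minimization requires the marginal rate of technical substitution to equal the input-price ratio: MP_N/MP_K = w/r.
Here MP_N/MP_K = (2/3)·(K/N)/(2/3) = (K/N). Setting this equal to 1/1 = 1 gives K = N.
Substituting into Q = 625: N^(2/3)·(N)^(2/3) = 625.
Solving, N = 125 and K = 125.

N* = 125, K* = 125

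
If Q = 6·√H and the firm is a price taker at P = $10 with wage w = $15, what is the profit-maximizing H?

MP_H = (1/2)·6·H^(-1/2) = 3·H^(-1/2).
Profit maximization for a price taker requires P·MP_H = w: 10·3·H^(-1/2) = 15.
So H^(-1/2) = 0.5, which gives H = 4.

H* = 4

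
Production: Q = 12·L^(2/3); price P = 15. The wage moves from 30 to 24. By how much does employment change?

ΔL = 61

From P·MP_L = w with MP_L = 8·L^(-1/3), the labor demand is L(w) = (120/w)^(3).
At w = 30: L = 64. At w = 24: L = 125.
ΔL = 125 − 64 = 61.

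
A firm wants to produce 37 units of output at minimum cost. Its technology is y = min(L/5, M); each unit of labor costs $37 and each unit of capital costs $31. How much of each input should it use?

L* = 185, M* = 37

With a fixed-proportions technology, the cost-minimizing bundle uses no slack in either input: L/5 = M = y.
So L = 5·37 = 185 and M = 37.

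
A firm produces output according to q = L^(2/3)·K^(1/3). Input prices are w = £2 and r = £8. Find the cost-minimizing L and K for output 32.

L* = 64, K* = 8

Cost minimization requires the marginal rate of technical substitution to equal the input-price ratio: MP_L/MP_K = w/r.
Here MP_L/MP_K = (2/3)·(K/L)/(1/3) = 2·(K/L). Setting this equal to 2/8 = 0.25 gives K = 0.125L.
Substituting into q = 32: L^(2/3)·(0.125L)^(1/3) = 32.
Solving, L = 64 and K = 8.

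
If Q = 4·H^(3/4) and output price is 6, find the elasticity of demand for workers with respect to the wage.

MP_H = (3/4)·4·H^(-1/4), so P·MP_H = w gives 18·H^(-1/4) = w.
Solving, H(w) = (18/w)^(4). This is a constant-elasticity form: H ∝ w^(−4), so ε = −4.

ε = -4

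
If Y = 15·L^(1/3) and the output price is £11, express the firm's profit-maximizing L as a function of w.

MP_L = (1/3)·15·L^(-2/3) = 5·L^(-2/3).
Setting P·MP_L = w: 55·L^(-2/3) = w.
Solving for L: L^(-2/3) = w/55, so L = (55/w)^(3/2).

L(w) = (55/w)^(3/2)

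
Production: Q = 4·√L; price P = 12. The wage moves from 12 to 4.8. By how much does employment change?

From P·MP_L = w with MP_L = 2·L^(-1/2), the labor demand is L(w) = (24/w)^(2).
At w = 12: L = 4. At w = 4.8: L = 25.
ΔL = 25 − 4 = 21.

ΔL = 21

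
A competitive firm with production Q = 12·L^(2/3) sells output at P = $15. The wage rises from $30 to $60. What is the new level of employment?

From P·MP_L = w with MP_L = 8·L^(-1/3), the labor demand is L(w) = (120/w)^(3).
At w = 30: L = 64. At w = 60: L = 8.

L* = 8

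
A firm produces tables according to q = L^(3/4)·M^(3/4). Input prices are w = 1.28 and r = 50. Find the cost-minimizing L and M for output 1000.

L* = 625, M* = 16

Cost minimization requires the marginal rate of technical substitution to equal the input-price ratio: MP_L/MP_M = w/r.
Here MP_L/MP_M = (3/4)·(M/L)/(3/4) = (M/L). Setting this equal to 1.28/50 = 0.0256 gives M = 0.0256L.
Substituting into q = 1000: L^(3/4)·(0.0256L)^(3/4) = 1000.
Solving, L = 625 and M = 16.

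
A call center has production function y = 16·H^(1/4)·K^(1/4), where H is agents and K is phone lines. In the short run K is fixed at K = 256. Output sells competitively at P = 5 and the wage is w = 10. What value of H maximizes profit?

With K = 256, MP_H = (1/4)·16·H^(-3/4)·256^(1/4) = 16·H^(-3/4).
Profit maximization for a price taker requires P·MP_H = w: 5·16·H^(-3/4) = 10.
So H^(-3/4) = 0.125, which gives H = 16.

H* = 16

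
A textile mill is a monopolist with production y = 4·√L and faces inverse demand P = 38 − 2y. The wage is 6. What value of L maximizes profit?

L* = 4

Marginal revenue from the inverse demand is MR = 38 − 4y.
The marginal product is MP_L = 2·L^(-1/2).
A monopolist hires until marginal revenue product equals the wage: MR·MP_L = w.
At L, y = 4·√L. Substituting and solving: (38 − 16·√L)·2·L^(-1/2) = 6 gives L = 4.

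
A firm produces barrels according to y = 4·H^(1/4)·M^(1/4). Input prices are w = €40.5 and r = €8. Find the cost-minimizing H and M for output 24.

Cost minimization requires the marginal rate of technical substitution to equal the input-price ratio: MP_H/MP_M = w/r.
Here MP_H/MP_M = (1/4)·(M/H)/(1/4) = (M/H). Setting this equal to 40.5/8 = 5.0625 gives M = 5.0625H.
Substituting into y = 24: 4·H^(1/4)·(5.0625H)^(1/4) = 24.
Solving, H = 16 and M = 81.

H* = 16, M* = 81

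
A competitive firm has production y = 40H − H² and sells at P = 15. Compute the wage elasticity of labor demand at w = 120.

ε = -0.25

From P·MP_H = w with MP_H = 40 − 2H, labor demand is H(w) = (40 − w/15)/2.
dH/dw = −1/(30) = -1/30.
At w = 120, H = 16, so ε = (dH/dw)·(w/H) = (-1/30)·(120/16) = -0.25.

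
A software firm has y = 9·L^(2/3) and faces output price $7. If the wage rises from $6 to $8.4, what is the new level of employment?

From P·MP_L = w with MP_L = 6·L^(-1/3), the labor demand is L(w) = (42/w)^(3).
At w = 6: L = 343. At w = 8.4: L = 125.

L* = 125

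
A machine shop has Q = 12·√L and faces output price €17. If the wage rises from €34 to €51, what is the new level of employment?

L* = 4

From P·MP_L = w with MP_L = 6·L^(-1/2), the labor demand is L(w) = (102/w)^(2).
At w = 34: L = 9. At w = 51: L = 4.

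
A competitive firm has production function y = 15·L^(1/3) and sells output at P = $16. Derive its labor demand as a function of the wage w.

L(w) = (80/w)^(3/2)

MP_L = (1/3)·15·L^(-2/3) = 5·L^(-2/3).
Setting P·MP_L = w: 80·L^(-2/3) = w.
Solving for L: L^(-2/3) = w/80, so L = (80/w)^(3/2).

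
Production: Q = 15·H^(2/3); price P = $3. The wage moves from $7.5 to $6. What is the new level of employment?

From P·MP_H = w with MP_H = 10·H^(-1/3), the labor demand is H(w) = (30/w)^(3).
At w = 7.5: H = 64. At w = 6: H = 125.

H* = 125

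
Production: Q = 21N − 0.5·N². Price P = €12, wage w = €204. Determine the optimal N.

The marginal product of N is MP_N = 21 − N.
A price-taking firm hires until the value of the marginal product equals the wage: P·MP_N = w, so 12·(21 − N) = 204.
Then 21 − N = 17, giving N = 4.

N* = 4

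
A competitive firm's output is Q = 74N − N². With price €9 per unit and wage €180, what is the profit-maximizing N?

The marginal product of N is MP_N = 74 − 2N.
A price-taking firm hires until the value of the marginal product equals the wage: P·MP_N = w, so 9·(74 − 2N) = 180.
Then 74 − 2N = 20, giving N = 27.

N* = 27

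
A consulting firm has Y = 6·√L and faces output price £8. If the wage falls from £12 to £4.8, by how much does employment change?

ΔL = 21

From P·MP_L = w with MP_L = 3·L^(-1/2), the labor demand is L(w) = (24/w)^(2).
At w = 12: L = 4. At w = 4.8: L = 25.
ΔL = 25 − 4 = 21.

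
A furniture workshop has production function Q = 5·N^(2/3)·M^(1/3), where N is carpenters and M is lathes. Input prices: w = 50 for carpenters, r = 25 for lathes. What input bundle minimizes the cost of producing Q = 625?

Cost minimization requires the marginal rate of technical substitution to equal the input-price ratio: MP_N/MP_M = w/r.
Here MP_N/MP_M = (2/3)·(M/N)/(1/3) = 2·(M/N). Setting this equal to 50/25 = 2 gives M = N.
Substituting into Q = 625: 5·N^(2/3)·(N)^(1/3) = 625.
Solving, N = 125 and M = 125.

N* = 125, M* = 125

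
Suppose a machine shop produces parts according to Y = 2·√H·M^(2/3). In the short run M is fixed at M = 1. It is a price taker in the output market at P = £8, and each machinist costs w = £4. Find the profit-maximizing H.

With M = 1, MP_H = (1/2)·2·H^(-1/2)·1^(2/3) = H^(-1/2).
Profit maximization for a price taker requires P·MP_H = w: 8·H^(-1/2) = 4.
So H^(-1/2) = 0.5, which gives H = 4.

H* = 4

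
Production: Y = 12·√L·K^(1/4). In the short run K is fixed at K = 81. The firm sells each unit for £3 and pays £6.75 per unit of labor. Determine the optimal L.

L* = 64

With K = 81, MP_L = (1/2)·12·L^(-1/2)·81^(1/4) = 18·L^(-1/2).
Profit maximization for a price taker requires P·MP_L = w: 3·18·L^(-1/2) = 6.75.
So L^(-1/2) = 0.125, which gives L = 64.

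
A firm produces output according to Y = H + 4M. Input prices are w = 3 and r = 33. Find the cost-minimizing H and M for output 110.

The inputs are perfect substitutes, so the firm uses whichever has the lower cost per unit of output.
Cost per unit of output via H is 3; via M it is 8.25. H is cheaper.
Producing Y = 110 with H alone: H = 110, M = 0.

H* = 110, M* = 0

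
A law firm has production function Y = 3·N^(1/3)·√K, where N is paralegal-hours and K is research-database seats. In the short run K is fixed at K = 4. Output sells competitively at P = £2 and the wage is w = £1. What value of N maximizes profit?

With K = 4, MP_N = (1/3)·3·N^(-2/3)·4^(1/2) = 2·N^(-2/3).
Profit maximization for a price taker requires P·MP_N = w: 2·2·N^(-2/3) = 1.
So N^(-2/3) = 0.25, which gives N = 8.

N* = 8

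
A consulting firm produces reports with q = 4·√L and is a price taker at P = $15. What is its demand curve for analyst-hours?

L(w) = 900/w²

MP_L = (1/2)·4·L^(-1/2) = 2·L^(-1/2).
Setting P·MP_L = w: 30·L^(-1/2) = w.
Solving for L: L^(-1/2) = w/30, so L = (30/w)^(2).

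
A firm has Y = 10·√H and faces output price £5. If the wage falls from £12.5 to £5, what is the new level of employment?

H* = 25

From P·MP_H = w with MP_H = 5·H^(-1/2), the labor demand is H(w) = (25/w)^(2).
At w = 12.5: H = 4. At w = 5: H = 25.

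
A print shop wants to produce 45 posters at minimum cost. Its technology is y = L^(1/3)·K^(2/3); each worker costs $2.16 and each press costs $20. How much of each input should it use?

Cost minimization requires the marginal rate of technical substitution to equal the input-price ratio: MP_L/MP_K = w/r.
Here MP_L/MP_K = (1/3)·(K/L)/(2/3) = 0.5·(K/L). Setting this equal to 2.16/20 = 0.108 gives K = 0.216L.
Substituting into y = 45: L^(1/3)·(0.216L)^(2/3) = 45.
Solving, L = 125 and K = 27.

L* = 125, K* = 27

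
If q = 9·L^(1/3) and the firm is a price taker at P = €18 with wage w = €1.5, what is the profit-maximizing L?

MP_L = (1/3)·9·L^(-2/3) = 3·L^(-2/3).
Profit maximization for a price taker requires P·MP_L = w: 18·3·L^(-2/3) = 1.5.
So L^(-2/3) = 1/36, which gives L = 216.

L* = 216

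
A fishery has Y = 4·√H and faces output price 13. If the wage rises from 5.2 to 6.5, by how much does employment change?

From P·MP_H = w with MP_H = 2·H^(-1/2), the labor demand is H(w) = (26/w)^(2).
At w = 5.2: H = 25. At w = 6.5: H = 16.
ΔH = 16 − 25 = -9.

ΔH = -9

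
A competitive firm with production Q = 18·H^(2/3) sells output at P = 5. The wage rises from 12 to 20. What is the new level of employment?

From P·MP_H = w with MP_H = 12·H^(-1/3), the labor demand is H(w) = (60/w)^(3).
At w = 12: H = 125. At w = 20: H = 27.

H* = 27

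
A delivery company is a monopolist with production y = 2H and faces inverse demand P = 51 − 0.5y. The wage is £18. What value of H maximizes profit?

H* = 21

Marginal revenue from the inverse demand is MR = 51 − y.
The marginal product is MP_H = 2.
A monopolist hires until marginal revenue product equals the wage: MR·MP_H = w.
(51 − 2H)·2 = 18, so H = 21.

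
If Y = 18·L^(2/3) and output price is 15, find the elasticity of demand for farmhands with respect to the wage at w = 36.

MP_L = (2/3)·18·L^(-1/3), so P·MP_L = w gives 180·L^(-1/3) = w.
Solving, L(w) = (180/w)^(3). This is a constant-elasticity form: L ∝ w^(−3), so ε = −3.

ε = -3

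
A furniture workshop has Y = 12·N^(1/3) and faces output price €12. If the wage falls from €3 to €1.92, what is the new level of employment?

N* = 125

From P·MP_N = w with MP_N = 4·N^(-2/3), the labor demand is N(w) = (48/w)^(3/2).
At w = 3: N = 64. At w = 1.92: N = 125.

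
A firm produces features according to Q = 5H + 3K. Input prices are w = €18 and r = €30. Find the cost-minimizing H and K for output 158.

H* = 31.6, K* = 0

The inputs are perfect substitutes, so the firm uses whichever has the lower cost per unit of output.
Cost per unit of output via H is w/5 = 3.6; via K it is r/3 = 10. H is cheaper.
Producing Q = 158 with H alone: H = 31.6, K = 0.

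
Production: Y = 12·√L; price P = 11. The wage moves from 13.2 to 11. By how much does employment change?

ΔL = 11

From P·MP_L = w with MP_L = 6·L^(-1/2), the labor demand is L(w) = (66/w)^(2).
At w = 13.2: L = 25. At w = 11: L = 36.
ΔL = 36 − 25 = 11.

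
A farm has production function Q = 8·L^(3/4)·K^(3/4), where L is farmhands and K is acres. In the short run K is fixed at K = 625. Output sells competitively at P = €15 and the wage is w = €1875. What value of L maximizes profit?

L* = 1296

With K = 625, MP_L = (3/4)·8·L^(-1/4)·625^(3/4) = 750·L^(-1/4).
Profit maximization for a price taker requires P·MP_L = w: 15·750·L^(-1/4) = 1875.
So L^(-1/4) = 1/6, which gives L = 1296.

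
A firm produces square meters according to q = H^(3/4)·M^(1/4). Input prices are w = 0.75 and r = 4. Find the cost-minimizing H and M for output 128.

Cost minimization requires the marginal rate of technical substitution to equal the input-price ratio: MP_H/MP_M = w/r.
Here MP_H/MP_M = (3/4)·(M/H)/(1/4) = 3·(M/H). Setting this equal to 0.75/4 = 0.1875 gives M = 0.0625H.
Substituting into q = 128: H^(3/4)·(0.0625H)^(1/4) = 128.
Solving, H = 256 and M = 16.

H* = 256, M* = 16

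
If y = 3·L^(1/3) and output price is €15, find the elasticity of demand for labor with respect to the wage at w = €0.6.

MP_L = (1/3)·3·L^(-2/3), so P·MP_L = w gives 15·L^(-2/3) = w.
Solving, L(w) = (15/w)^(3/2). This is a constant-elasticity form: L ∝ w^(−3/2), so ε = −3/2.

ε = -1.5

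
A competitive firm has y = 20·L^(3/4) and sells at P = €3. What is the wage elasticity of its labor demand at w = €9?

ε = -4

MP_L = (3/4)·20·L^(-1/4), so P·MP_L = w gives 45·L^(-1/4) = w.
Solving, L(w) = (45/w)^(4). This is a constant-elasticity form: L ∝ w^(−4), so ε = −4.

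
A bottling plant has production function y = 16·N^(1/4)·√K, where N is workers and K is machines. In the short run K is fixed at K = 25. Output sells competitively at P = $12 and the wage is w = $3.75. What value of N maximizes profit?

N* = 256

With K = 25, MP_N = (1/4)·16·N^(-3/4)·25^(1/2) = 20·N^(-3/4).
Profit maximization for a price taker requires P·MP_N = w: 12·20·N^(-3/4) = 3.75.
So N^(-3/4) = 0.015625, which gives N = 256.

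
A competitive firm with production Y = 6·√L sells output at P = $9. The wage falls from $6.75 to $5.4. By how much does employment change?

From P·MP_L = w with MP_L = 3·L^(-1/2), the labor demand is L(w) = (27/w)^(2).
At w = 6.75: L = 16. At w = 5.4: L = 25.
ΔL = 25 − 16 = 9.

ΔL = 9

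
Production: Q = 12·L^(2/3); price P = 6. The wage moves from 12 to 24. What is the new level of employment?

From P·MP_L = w with MP_L = 8·L^(-1/3), the labor demand is L(w) = (48/w)^(3).
At w = 12: L = 64. At w = 24: L = 8.

L* = 8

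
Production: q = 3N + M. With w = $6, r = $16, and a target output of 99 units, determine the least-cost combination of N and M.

The inputs are perfect substitutes, so the firm uses whichever has the lower cost per unit of output.
Cost per unit of output via N is 2; via M it is 16. N is cheaper.
Producing q = 99 with N alone: N = 33, M = 0.

N* = 33, M* = 0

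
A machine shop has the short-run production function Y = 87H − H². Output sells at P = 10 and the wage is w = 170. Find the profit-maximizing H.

H* = 35

The marginal product of H is MP_H = 87 − 2H.
A price-taking firm hires until the value of the marginal product equals the wage: P·MP_H = w, so 10·(87 − 2H) = 170.
Then 87 − 2H = 17, giving H = 35.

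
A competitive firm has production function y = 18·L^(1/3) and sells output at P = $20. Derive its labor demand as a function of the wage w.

L(w) = (120/w)^(3/2)

MP_L = (1/3)·18·L^(-2/3) = 6·L^(-2/3).
Setting P·MP_L = w: 120·L^(-2/3) = w.
Solving for L: L^(-2/3) = w/120, so L = (120/w)^(3/2).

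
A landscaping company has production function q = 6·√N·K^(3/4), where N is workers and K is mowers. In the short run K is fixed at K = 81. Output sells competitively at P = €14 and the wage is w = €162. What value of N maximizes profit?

With K = 81, MP_N = (1/2)·6·N^(-1/2)·81^(3/4) = 81·N^(-1/2).
Profit maximization for a price taker requires P·MP_N = w: 14·81·N^(-1/2) = 162.
So N^(-1/2) = 1/7, which gives N = 49.

N* = 49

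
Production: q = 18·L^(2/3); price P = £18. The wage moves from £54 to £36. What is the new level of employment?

From P·MP_L = w with MP_L = 12·L^(-1/3), the labor demand is L(w) = (216/w)^(3).
At w = 54: L = 64. At w = 36: L = 216.

L* = 216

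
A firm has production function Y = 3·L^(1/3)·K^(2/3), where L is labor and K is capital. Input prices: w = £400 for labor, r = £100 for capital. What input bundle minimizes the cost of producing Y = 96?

L* = 8, K* = 64

Cost minimization requires the marginal rate of technical substitution to equal the input-price ratio: MP_L/MP_K = w/r.
Here MP_L/MP_K = (1/3)·(K/L)/(2/3) = 0.5·(K/L). Setting this equal to 400/100 = 4 gives K = 8L.
Substituting into Y = 96: 3·L^(1/3)·(8L)^(2/3) = 96.
Solving, L = 8 and K = 64.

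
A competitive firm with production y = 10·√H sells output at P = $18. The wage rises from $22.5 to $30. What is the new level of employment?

H* = 9

From P·MP_H = w with MP_H = 5·H^(-1/2), the labor demand is H(w) = (90/w)^(2).
At w = 22.5: H = 16. At w = 30: H = 9.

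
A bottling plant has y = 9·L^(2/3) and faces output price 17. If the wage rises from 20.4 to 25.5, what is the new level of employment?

L* = 64

From P·MP_L = w with MP_L = 6·L^(-1/3), the labor demand is L(w) = (102/w)^(3).
At w = 20.4: L = 125. At w = 25.5: L = 64.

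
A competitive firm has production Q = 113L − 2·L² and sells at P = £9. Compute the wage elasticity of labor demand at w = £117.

From P·MP_L = w with MP_L = 113 − 4L, labor demand is L(w) = (113 − w/9)/4.
dL/dw = −1/(36) = -1/36.
At w = 117, L = 25, so ε = (dL/dw)·(w/L) = (-1/36)·(117/25) = -0.13.

ε = -0.13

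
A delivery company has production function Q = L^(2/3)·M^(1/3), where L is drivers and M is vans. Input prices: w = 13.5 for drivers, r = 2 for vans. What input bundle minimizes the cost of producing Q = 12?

Cost minimization requires the marginal rate of technical substitution to equal the input-price ratio: MP_L/MP_M = w/r.
Here MP_L/MP_M = (2/3)·(M/L)/(1/3) = 2·(M/L). Setting this equal to 13.5/2 = 6.75 gives M = 3.375L.
Substituting into Q = 12: L^(2/3)·(3.375L)^(1/3) = 12.
Solving, L = 8 and M = 27.

L* = 8, M* = 27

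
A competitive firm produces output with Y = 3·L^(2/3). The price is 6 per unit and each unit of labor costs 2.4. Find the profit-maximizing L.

MP_L = (2/3)·3·L^(-1/3) = 2·L^(-1/3).
Profit maximization for a price taker requires P·MP_L = w: 6·2·L^(-1/3) = 2.4.
So L^(-1/3) = 0.2, which gives L = 125.

L* = 125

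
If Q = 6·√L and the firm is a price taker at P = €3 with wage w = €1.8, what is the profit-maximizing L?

MP_L = (1/2)·6·L^(-1/2) = 3·L^(-1/2).
Profit maximization for a price taker requires P·MP_L = w: 3·3·L^(-1/2) = 1.8.
So L^(-1/2) = 0.2, which gives L = 25.

L* = 25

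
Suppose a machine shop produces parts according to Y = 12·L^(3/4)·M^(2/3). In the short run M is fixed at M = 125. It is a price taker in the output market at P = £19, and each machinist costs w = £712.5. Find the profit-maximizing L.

With M = 125, MP_L = (3/4)·12·L^(-1/4)·125^(2/3) = 225·L^(-1/4).
Profit maximization for a price taker requires P·MP_L = w: 19·225·L^(-1/4) = 712.5.
So L^(-1/4) = 1/6, which gives L = 1296.

L* = 1296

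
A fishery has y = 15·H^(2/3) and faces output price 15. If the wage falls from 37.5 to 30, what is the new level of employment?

H* = 125

From P·MP_H = w with MP_H = 10·H^(-1/3), the labor demand is H(w) = (150/w)^(3).
At w = 37.5: H = 64. At w = 30: H = 125.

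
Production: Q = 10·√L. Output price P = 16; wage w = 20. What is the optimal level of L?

MP_L = (1/2)·10·L^(-1/2) = 5·L^(-1/2).
Profit maximization for a price taker requires P·MP_L = w: 16·5·L^(-1/2) = 20.
So L^(-1/2) = 0.25, which gives L = 16.

L* = 16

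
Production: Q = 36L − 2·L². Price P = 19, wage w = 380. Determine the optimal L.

L* = 4

The marginal product of L is MP_L = 36 − 4L.
A price-taking firm hires until the value of the marginal product equals the wage: P·MP_L = w, so 19·(36 − 4L) = 380.
Then 36 − 4L = 20, giving L = 4.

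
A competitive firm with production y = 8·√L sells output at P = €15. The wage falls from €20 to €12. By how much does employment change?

ΔL = 16

From P·MP_L = w with MP_L = 4·L^(-1/2), the labor demand is L(w) = (60/w)^(2).
At w = 20: L = 9. At w = 12: L = 25.
ΔL = 25 − 9 = 16.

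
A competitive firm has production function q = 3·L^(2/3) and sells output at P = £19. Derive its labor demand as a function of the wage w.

L(w) = 54872/w³

MP_L = (2/3)·3·L^(-1/3) = 2·L^(-1/3).
Setting P·MP_L = w: 38·L^(-1/3) = w.
Solving for L: L^(-1/3) = w/38, so L = (38/w)^(3).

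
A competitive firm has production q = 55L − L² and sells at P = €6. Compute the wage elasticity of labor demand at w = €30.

From P·MP_L = w with MP_L = 55 − 2L, labor demand is L(w) = (55 − w/6)/2.
dL/dw = −1/(12) = -1/12.
At w = 30, L = 25, so ε = (dL/dw)·(w/L) = (-1/12)·(30/25) = -0.1.

ε = -0.1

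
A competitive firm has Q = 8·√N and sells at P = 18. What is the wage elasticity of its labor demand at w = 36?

MP_N = (1/2)·8·N^(-1/2), so P·MP_N = w gives 72·N^(-1/2) = w.
Solving, N(w) = (72/w)^(2). This is a constant-elasticity form: N ∝ w^(−2), so ε = −2.

ε = -2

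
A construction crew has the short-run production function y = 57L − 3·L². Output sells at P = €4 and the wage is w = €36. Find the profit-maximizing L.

The marginal product of L is MP_L = 57 − 6L.
A price-taking firm hires until the value of the marginal product equals the wage: P·MP_L = w, so 4·(57 − 6L) = 36.
Then 57 − 6L = 9, giving L = 8.

L* = 8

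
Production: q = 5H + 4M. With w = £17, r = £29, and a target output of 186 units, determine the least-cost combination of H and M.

The inputs are perfect substitutes, so the firm uses whichever has the lower cost per unit of output.
Cost per unit of output via H is w/5 = 3.4; via M it is r/4 = 7.25. H is cheaper.
Producing q = 186 with H alone: H = 37.2, M = 0.

H* = 37.2, M* = 0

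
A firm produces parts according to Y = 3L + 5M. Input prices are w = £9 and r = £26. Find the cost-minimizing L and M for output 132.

The inputs are perfect substitutes, so the firm uses whichever has the lower cost per unit of output.
Cost per unit of output via L is w/3 = 3; via M it is r/5 = 5.2. L is cheaper.
Producing Y = 132 with L alone: L = 44, M = 0.

L* = 44, M* = 0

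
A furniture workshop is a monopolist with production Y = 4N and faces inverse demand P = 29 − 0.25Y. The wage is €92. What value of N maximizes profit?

N* = 3

Marginal revenue from the inverse demand is MR = 29 − 0.5Y.
The marginal product is MP_N = 4.
A monopolist hires until marginal revenue product equals the wage: MR·MP_N = w.
(29 − 2N)·4 = 92, so N = 3.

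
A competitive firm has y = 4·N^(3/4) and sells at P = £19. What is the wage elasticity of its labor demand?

MP_N = (3/4)·4·N^(-1/4), so P·MP_N = w gives 57·N^(-1/4) = w.
Solving, N(w) = (57/w)^(4). This is a constant-elasticity form: N ∝ w^(−4), so ε = −4.

ε = -4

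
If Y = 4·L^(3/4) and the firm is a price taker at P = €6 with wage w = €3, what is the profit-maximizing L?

L* = 1296

MP_L = (3/4)·4·L^(-1/4) = 3·L^(-1/4).
Profit maximization for a price taker requires P·MP_L = w: 6·3·L^(-1/4) = 3.
So L^(-1/4) = 1/6, which gives L = 1296.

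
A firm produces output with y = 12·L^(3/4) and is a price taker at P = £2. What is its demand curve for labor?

L(w) = 104976/w^(4)

MP_L = (3/4)·12·L^(-1/4) = 9·L^(-1/4).
Setting P·MP_L = w: 18·L^(-1/4) = w.
Solving for L: L^(-1/4) = w/18, so L = (18/w)^(4).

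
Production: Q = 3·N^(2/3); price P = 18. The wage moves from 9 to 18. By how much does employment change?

From P·MP_N = w with MP_N = 2·N^(-1/3), the labor demand is N(w) = (36/w)^(3).
At w = 9: N = 64. At w = 18: N = 8.
ΔN = 8 − 64 = -56.

ΔN = -56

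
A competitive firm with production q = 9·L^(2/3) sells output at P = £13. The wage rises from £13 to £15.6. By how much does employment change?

From P·MP_L = w with MP_L = 6·L^(-1/3), the labor demand is L(w) = (78/w)^(3).
At w = 13: L = 216. At w = 15.6: L = 125.
ΔL = 125 − 216 = -91.

ΔL = -91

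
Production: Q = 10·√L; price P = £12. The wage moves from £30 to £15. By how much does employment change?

ΔL = 12

From P·MP_L = w with MP_L = 5·L^(-1/2), the labor demand is L(w) = (60/w)^(2).
At w = 30: L = 4. At w = 15: L = 16.
ΔL = 16 − 4 = 12.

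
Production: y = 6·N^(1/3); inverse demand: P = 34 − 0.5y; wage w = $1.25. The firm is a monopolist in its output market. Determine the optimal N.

Marginal revenue from the inverse demand is MR = 34 − y.
The marginal product is MP_N = 2·N^(-2/3).
A monopolist hires until marginal revenue product equals the wage: MR·MP_N = w.
At N, y = 6·N^(1/3). Substituting and solving: (34 − 6·N^(1/3))·2·N^(-2/3) = 1.25 gives N = 64.

N* = 64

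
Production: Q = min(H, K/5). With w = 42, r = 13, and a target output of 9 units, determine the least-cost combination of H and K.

H* = 9, K* = 45

With a fixed-proportions technology, the cost-minimizing bundle uses no slack in either input: H = K/5 = Q.
So H = 9 and K = 5·9 = 45.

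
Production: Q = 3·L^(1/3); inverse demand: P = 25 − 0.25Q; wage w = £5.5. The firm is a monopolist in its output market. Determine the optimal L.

L* = 8

Marginal revenue from the inverse demand is MR = 25 − 0.5Q.
The marginal product is MP_L = L^(-2/3).
A monopolist hires until marginal revenue product equals the wage: MR·MP_L = w.
At L, Q = 3·L^(1/3). Substituting and solving: (25 − 1.5·L^(1/3))·L^(-2/3) = 5.5 gives L = 8.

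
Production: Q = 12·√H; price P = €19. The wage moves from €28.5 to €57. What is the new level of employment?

H* = 4

From P·MP_H = w with MP_H = 6·H^(-1/2), the labor demand is H(w) = (114/w)^(2).
At w = 28.5: H = 16. At w = 57: H = 4.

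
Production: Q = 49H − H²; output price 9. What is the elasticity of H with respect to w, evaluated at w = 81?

From P·MP_H = w with MP_H = 49 − 2H, labor demand is H(w) = (49 − w/9)/2.
dH/dw = −1/(18) = -1/18.
At w = 81, H = 20, so ε = (dH/dw)·(w/H) = (-1/18)·(81/20) = -0.225.

ε = -0.225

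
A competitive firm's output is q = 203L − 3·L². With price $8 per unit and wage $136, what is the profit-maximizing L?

The marginal product of L is MP_L = 203 − 6L.
A price-taking firm hires until the value of the marginal product equals the wage: P·MP_L = w, so 8·(203 − 6L) = 136.
Then 203 − 6L = 17, giving L = 31.

L* = 31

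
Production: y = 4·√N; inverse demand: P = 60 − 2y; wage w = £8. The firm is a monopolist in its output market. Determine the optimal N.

Marginal revenue from the inverse demand is MR = 60 − 4y.
The marginal product is MP_N = 2·N^(-1/2).
A monopolist hires until marginal revenue product equals the wage: MR·MP_N = w.
At N, y = 4·√N. Substituting and solving: (60 − 16·√N)·2·N^(-1/2) = 8 gives N = 9.

N* = 9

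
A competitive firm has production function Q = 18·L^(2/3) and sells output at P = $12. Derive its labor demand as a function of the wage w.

MP_L = (2/3)·18·L^(-1/3) = 12·L^(-1/3).
Setting P·MP_L = w: 144·L^(-1/3) = w.
Solving for L: L^(-1/3) = w/144, so L = (144/w)^(3).

L(w) = 2985984/w³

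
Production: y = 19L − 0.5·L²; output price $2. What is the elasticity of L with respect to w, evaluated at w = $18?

ε = -0.9

From P·MP_L = w with MP_L = 19 − L, labor demand is L(w) = 19 − w/2.
dL/dw = −1/(2) = -0.5.
At w = 18, L = 10, so ε = (dL/dw)·(w/L) = (-0.5)·(18/10) = -0.9.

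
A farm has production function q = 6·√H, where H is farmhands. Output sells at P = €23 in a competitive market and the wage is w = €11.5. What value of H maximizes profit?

MP_H = (1/2)·6·H^(-1/2) = 3·H^(-1/2).
Profit maximization for a price taker requires P·MP_H = w: 23·3·H^(-1/2) = 11.5.
So H^(-1/2) = 1/6, which gives H = 36.

H* = 36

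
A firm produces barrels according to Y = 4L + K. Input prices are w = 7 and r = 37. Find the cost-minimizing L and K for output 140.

L* = 35, K* = 0

The inputs are perfect substitutes, so the firm uses whichever has the lower cost per unit of output.
Cost per unit of output via L is 1.75; via K it is 37. L is cheaper.
Producing Y = 140 with L alone: L = 35, K = 0.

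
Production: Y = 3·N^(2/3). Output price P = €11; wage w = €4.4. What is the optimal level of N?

N* = 125

MP_N = (2/3)·3·N^(-1/3) = 2·N^(-1/3).
Profit maximization for a price taker requires P·MP_N = w: 11·2·N^(-1/3) = 4.4.
So N^(-1/3) = 0.2, which gives N = 125.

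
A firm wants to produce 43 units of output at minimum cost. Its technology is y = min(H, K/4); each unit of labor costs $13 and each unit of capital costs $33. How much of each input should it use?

With a fixed-proportions technology, the cost-minimizing bundle uses no slack in either input: H = K/4 = y.
So H = 43 and K = 4·43 = 172.

H* = 43, K* = 172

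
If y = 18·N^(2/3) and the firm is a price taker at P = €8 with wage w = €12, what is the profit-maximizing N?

N* = 512

MP_N = (2/3)·18·N^(-1/3) = 12·N^(-1/3).
Profit maximization for a price taker requires P·MP_N = w: 8·12·N^(-1/3) = 12.
So N^(-1/3) = 0.125, which gives N = 512.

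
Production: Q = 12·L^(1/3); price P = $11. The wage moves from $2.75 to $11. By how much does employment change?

ΔL = -56

From P·MP_L = w with MP_L = 4·L^(-2/3), the labor demand is L(w) = (44/w)^(3/2).
At w = 2.75: L = 64. At w = 11: L = 8.
ΔL = 8 − 64 = -56.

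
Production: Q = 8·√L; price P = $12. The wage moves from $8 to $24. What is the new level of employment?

From P·MP_L = w with MP_L = 4·L^(-1/2), the labor demand is L(w) = (48/w)^(2).
At w = 8: L = 36. At w = 24: L = 4.

L* = 4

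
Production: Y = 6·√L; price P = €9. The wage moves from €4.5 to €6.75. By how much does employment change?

ΔL = -20

From P·MP_L = w with MP_L = 3·L^(-1/2), the labor demand is L(w) = (27/w)^(2).
At w = 4.5: L = 36. At w = 6.75: L = 16.
ΔL = 16 − 36 = -20.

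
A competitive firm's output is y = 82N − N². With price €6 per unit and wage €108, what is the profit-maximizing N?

N* = 32

The marginal product of N is MP_N = 82 − 2N.
A price-taking firm hires until the value of the marginal product equals the wage: P·MP_N = w, so 6·(82 − 2N) = 108.
Then 82 − 2N = 18, giving N = 32.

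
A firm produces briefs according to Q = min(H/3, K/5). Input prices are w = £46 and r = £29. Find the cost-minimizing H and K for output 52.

H* = 156, K* = 260

With a fixed-proportions technology, the cost-minimizing bundle uses no slack in either input: H/3 = K/5 = Q.
So H = 3·52 = 156 and K = 5·52 = 260.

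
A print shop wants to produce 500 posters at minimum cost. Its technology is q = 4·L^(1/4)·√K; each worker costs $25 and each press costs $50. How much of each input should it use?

Cost minimization requires the marginal rate of technical substitution to equal the input-price ratio: MP_L/MP_K = w/r.
Here MP_L/MP_K = (1/4)·(K/L)/(1/2) = 0.5·(K/L). Setting this equal to 25/50 = 0.5 gives K = L.
Substituting into q = 500: 4·L^(1/4)·(L)^(1/2) = 500.
Solving, L = 625 and K = 625.

L* = 625, K* = 625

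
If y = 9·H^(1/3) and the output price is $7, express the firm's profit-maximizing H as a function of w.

MP_H = (1/3)·9·H^(-2/3) = 3·H^(-2/3).
Setting P·MP_H = w: 21·H^(-2/3) = w.
Solving for H: H^(-2/3) = w/21, so H = (21/w)^(3/2).

H(w) = (21/w)^(3/2)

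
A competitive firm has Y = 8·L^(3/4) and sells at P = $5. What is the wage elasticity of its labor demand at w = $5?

ε = -4

MP_L = (3/4)·8·L^(-1/4), so P·MP_L = w gives 30·L^(-1/4) = w.
Solving, L(w) = (30/w)^(4). This is a constant-elasticity form: L ∝ w^(−4), so ε = −4.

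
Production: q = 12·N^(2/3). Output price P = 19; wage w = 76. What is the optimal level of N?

N* = 8

MP_N = (2/3)·12·N^(-1/3) = 8·N^(-1/3).
Profit maximization for a price taker requires P·MP_N = w: 19·8·N^(-1/3) = 76.
So N^(-1/3) = 0.5, which gives N = 8.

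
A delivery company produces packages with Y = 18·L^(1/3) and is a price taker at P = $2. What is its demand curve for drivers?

L(w) = (12/w)^(3/2)

MP_L = (1/3)·18·L^(-2/3) = 6·L^(-2/3).
Setting P·MP_L = w: 12·L^(-2/3) = w.
Solving for L: L^(-2/3) = w/12, so L = (12/w)^(3/2).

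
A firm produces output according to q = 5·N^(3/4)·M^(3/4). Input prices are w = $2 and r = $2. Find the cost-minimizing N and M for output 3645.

Cost minimization requires the marginal rate of technical substitution to equal the input-price ratio: MP_N/MP_M = w/r.
Here MP_N/MP_M = (3/4)·(M/N)/(3/4) = (M/N). Setting this equal to 2/2 = 1 gives M = N.
Substituting into q = 3645: 5·N^(3/4)·(N)^(3/4) = 3645.
Solving, N = 81 and M = 81.

N* = 81, M* = 81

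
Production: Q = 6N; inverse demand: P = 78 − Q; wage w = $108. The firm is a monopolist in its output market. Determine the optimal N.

Marginal revenue from the inverse demand is MR = 78 − 2Q.
The marginal product is MP_N = 6.
A monopolist hires until marginal revenue product equals the wage: MR·MP_N = w.
(78 − 12N)·6 = 108, so N = 5.

N* = 5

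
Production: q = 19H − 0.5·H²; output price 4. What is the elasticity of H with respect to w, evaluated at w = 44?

From P·MP_H = w with MP_H = 19 − H, labor demand is H(w) = 19 − w/4.
dH/dw = −1/(4) = -0.25.
At w = 44, H = 8, so ε = (dH/dw)·(w/H) = (-0.25)·(44/8) = -1.375.

ε = -1.375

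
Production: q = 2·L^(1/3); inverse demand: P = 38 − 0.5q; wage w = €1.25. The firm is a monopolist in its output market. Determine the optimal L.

L* = 64

Marginal revenue from the inverse demand is MR = 38 − q.
The marginal product is MP_L = (2/3)·L^(-2/3).
A monopolist hires until marginal revenue product equals the wage: MR·MP_L = w.
At L, q = 2·L^(1/3). Substituting and solving: (38 − 2·L^(1/3))·(2/3)·L^(-2/3) = 1.25 gives L = 64.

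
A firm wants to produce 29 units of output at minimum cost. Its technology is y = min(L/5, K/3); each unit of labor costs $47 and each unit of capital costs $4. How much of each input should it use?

L* = 145, K* = 87

With a fixed-proportions technology, the cost-minimizing bundle uses no slack in either input: L/5 = K/3 = y.
So L = 5·29 = 145 and K = 3·29 = 87.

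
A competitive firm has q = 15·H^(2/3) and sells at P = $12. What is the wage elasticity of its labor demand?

MP_H = (2/3)·15·H^(-1/3), so P·MP_H = w gives 120·H^(-1/3) = w.
Solving, H(w) = (120/w)^(3). This is a constant-elasticity form: H ∝ w^(−3), so ε = −3.

ε = -3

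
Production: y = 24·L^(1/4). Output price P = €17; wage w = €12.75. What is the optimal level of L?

L* = 16

MP_L = (1/4)·24·L^(-3/4) = 6·L^(-3/4).
Profit maximization for a price taker requires P·MP_L = w: 17·6·L^(-3/4) = 12.75.
So L^(-3/4) = 0.125, which gives L = 16.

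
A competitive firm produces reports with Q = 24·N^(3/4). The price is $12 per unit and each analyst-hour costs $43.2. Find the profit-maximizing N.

MP_N = (3/4)·24·N^(-1/4) = 18·N^(-1/4).
Profit maximization for a price taker requires P·MP_N = w: 12·18·N^(-1/4) = 43.2.
So N^(-1/4) = 0.2, which gives N = 625.

N* = 625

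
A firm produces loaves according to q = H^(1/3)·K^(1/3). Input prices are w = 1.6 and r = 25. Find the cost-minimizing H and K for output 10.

Cost minimization requires the marginal rate of technical substitution to equal the input-price ratio: MP_H/MP_K = w/r.
Here MP_H/MP_K = (1/3)·(K/H)/(1/3) = (K/H). Setting this equal to 1.6/25 = 0.064 gives K = 0.064H.
Substituting into q = 10: H^(1/3)·(0.064H)^(1/3) = 10.
Solving, H = 125 and K = 8.

H* = 125, K* = 8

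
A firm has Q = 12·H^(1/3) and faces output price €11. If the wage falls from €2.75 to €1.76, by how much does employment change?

ΔH = 61

From P·MP_H = w with MP_H = 4·H^(-2/3), the labor demand is H(w) = (44/w)^(3/2).
At w = 2.75: H = 64. At w = 1.76: H = 125.
ΔH = 125 − 64 = 61.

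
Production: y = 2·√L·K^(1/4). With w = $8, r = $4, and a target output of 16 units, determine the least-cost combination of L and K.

Cost minimization requires the marginal rate of technical substitution to equal the input-price ratio: MP_L/MP_K = w/r.
Here MP_L/MP_K = (1/2)·(K/L)/(1/4) = 2·(K/L). Setting this equal to 8/4 = 2 gives K = L.
Substituting into y = 16: 2·L^(1/2)·(L)^(1/4) = 16.
Solving, L = 16 and K = 16.

L* = 16, K* = 16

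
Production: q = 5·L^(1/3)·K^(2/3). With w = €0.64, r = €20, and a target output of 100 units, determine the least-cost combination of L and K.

Cost minimization requires the marginal rate of technical substitution to equal the input-price ratio: MP_L/MP_K = w/r.
Here MP_L/MP_K = (1/3)·(K/L)/(2/3) = 0.5·(K/L). Setting this equal to 0.64/20 = 0.032 gives K = 0.064L.
Substituting into q = 100: 5·L^(1/3)·(0.064L)^(2/3) = 100.
Solving, L = 125 and K = 8.

L* = 125, K* = 8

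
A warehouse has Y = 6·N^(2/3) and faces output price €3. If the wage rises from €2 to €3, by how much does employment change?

From P·MP_N = w with MP_N = 4·N^(-1/3), the labor demand is N(w) = (12/w)^(3).
At w = 2: N = 216. At w = 3: N = 64.
ΔN = 64 − 216 = -152.

ΔN = -152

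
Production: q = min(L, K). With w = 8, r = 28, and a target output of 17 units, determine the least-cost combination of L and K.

With a fixed-proportions technology, the cost-minimizing bundle uses no slack in either input: L = K = q.
So L = 17 and K = 17.

L* = 17, K* = 17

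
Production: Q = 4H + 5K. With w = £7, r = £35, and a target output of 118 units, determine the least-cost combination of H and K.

H* = 29.5, K* = 0

The inputs are perfect substitutes, so the firm uses whichever has the lower cost per unit of output.
Cost per unit of output via H is w/4 = 1.75; via K it is r/5 = 7. H is cheaper.
Producing Q = 118 with H alone: H = 29.5, K = 0.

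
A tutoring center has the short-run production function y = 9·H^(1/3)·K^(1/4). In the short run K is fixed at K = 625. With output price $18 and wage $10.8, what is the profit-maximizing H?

H* = 125

With K = 625, MP_H = (1/3)·9·H^(-2/3)·625^(1/4) = 15·H^(-2/3).
Profit maximization for a price taker requires P·MP_H = w: 18·15·H^(-2/3) = 10.8.
So H^(-2/3) = 0.04, which gives H = 125.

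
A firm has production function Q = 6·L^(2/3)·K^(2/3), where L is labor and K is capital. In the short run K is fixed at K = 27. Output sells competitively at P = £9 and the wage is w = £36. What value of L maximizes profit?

With K = 27, MP_L = (2/3)·6·L^(-1/3)·27^(2/3) = 36·L^(-1/3).
Profit maximization for a price taker requires P·MP_L = w: 9·36·L^(-1/3) = 36.
So L^(-1/3) = 1/9, which gives L = 729.

L* = 729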